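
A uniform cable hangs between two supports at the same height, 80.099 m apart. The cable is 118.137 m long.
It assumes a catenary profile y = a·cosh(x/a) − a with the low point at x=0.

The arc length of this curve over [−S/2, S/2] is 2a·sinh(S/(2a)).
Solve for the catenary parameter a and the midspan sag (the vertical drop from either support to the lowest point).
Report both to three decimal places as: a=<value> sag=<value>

a=25.260 sag=38.983

seed: a₀ = √(S³/(24(L−S))) = √(80.099³/(24·38.038)) = 23.726091
iter 1: u=1.687994  f(a)=+5.802e+00  f'(a)=-4.218e+00  a ← 23.726091 − (+5.802e+00/-4.218e+00) = 25.101526
iter 2: u=1.595501  f(a)=+5.428e-01  f'(a)=-3.463e+00  a ← 25.101526 − (+5.428e-01/-3.463e+00) = 25.258272
iter 3: u=1.585599  f(a)=+5.833e-03  f'(a)=-3.389e+00  a ← 25.258272 − (+5.833e-03/-3.389e+00) = 25.259993
iter 4: u=1.585491  f(a)=+6.896e-07  f'(a)=-3.388e+00  a ← 25.259993 − (+6.896e-07/-3.388e+00) = 25.259993
iter 5: u=1.585491  f(a)=-1.421e-14  f'(a)=-3.388e+00  a ← 25.259993 − (-1.421e-14/-3.388e+00) = 25.259993
converged: |Δa| < 1e-12 after 5 iterations
sag = a·(cosh(S/(2a)) − 1) = 25.259993·(cosh(1.585491) − 1) = 38.982944
T_max/T_min = cosh(S/(2a)) = 2.543268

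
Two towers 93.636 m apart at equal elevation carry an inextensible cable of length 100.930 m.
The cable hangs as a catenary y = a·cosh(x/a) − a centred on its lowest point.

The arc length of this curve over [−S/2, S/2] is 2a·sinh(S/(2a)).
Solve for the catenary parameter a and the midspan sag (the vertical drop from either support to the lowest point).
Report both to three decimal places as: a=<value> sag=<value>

seed: a₀ = √(S³/(24(L−S))) = √(93.636³/(24·7.294)) = 68.481897
iter 1: u=0.683655  f(a)=+1.724e-01  f'(a)=-2.231e-01  a ← 68.481897 − (+1.724e-01/-2.231e-01) = 69.254333
iter 2: u=0.676030  f(a)=+2.960e-03  f'(a)=-2.155e-01  a ← 69.254333 − (+2.960e-03/-2.155e-01) = 69.268065
iter 3: u=0.675896  f(a)=+9.065e-07  f'(a)=-2.154e-01  a ← 69.268065 − (+9.065e-07/-2.154e-01) = 69.268069
iter 4: u=0.675896  f(a)=+7.105e-14  f'(a)=-2.154e-01  a ← 69.268069 − (+7.105e-14/-2.154e-01) = 69.268069
converged: |Δa| < 1e-12 after 4 iterations
sag = a·(cosh(S/(2a)) − 1) = 69.268069·(cosh(0.675896) − 1) = 16.433632
T_max/T_min = cosh(S/(2a)) = 1.237247

a=69.268 sag=16.434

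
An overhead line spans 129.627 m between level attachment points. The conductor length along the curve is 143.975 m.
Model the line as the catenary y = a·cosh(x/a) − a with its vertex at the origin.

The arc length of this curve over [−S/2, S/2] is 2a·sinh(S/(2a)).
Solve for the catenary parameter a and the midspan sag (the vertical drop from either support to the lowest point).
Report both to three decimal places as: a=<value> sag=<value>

a=80.820 sag=27.412

seed: a₀ = √(S³/(24(L−S))) = √(129.627³/(24·14.348)) = 79.531999
iter 1: u=0.814936  f(a)=+4.840e-01  f'(a)=-3.853e-01  a ← 79.531999 − (+4.840e-01/-3.853e-01) = 80.788120
iter 2: u=0.802265  f(a)=+1.171e-02  f'(a)=-3.669e-01  a ← 80.788120 − (+1.171e-02/-3.669e-01) = 80.820023
iter 3: u=0.801949  f(a)=+7.222e-06  f'(a)=-3.665e-01  a ← 80.820023 − (+7.222e-06/-3.665e-01) = 80.820043
iter 4: u=0.801948  f(a)=+2.757e-12  f'(a)=-3.665e-01  a ← 80.820043 − (+2.757e-12/-3.665e-01) = 80.820043
converged: |Δa| < 1e-12 after 4 iterations
sag = a·(cosh(S/(2a)) − 1) = 80.820043·(cosh(0.801948) − 1) = 27.411558
T_max/T_min = cosh(S/(2a)) = 1.339168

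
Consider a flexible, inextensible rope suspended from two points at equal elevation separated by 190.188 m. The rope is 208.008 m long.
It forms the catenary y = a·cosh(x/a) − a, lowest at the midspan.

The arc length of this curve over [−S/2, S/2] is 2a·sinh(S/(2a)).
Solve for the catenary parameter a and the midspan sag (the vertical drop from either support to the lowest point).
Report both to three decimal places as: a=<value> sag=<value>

a=128.573 sag=36.799

seed: a₀ = √(S³/(24(L−S))) = √(190.188³/(24·17.820)) = 126.828015
iter 1: u=0.749787  f(a)=+5.077e-01  f'(a)=-2.971e-01  a ← 126.828015 − (+5.077e-01/-2.971e-01) = 128.536568
iter 2: u=0.739821  f(a)=+1.044e-02  f'(a)=-2.850e-01  a ← 128.536568 − (+1.044e-02/-2.850e-01) = 128.573199
iter 3: u=0.739610  f(a)=+4.622e-06  f'(a)=-2.848e-01  a ← 128.573199 − (+4.622e-06/-2.848e-01) = 128.573215
iter 4: u=0.739610  f(a)=+9.379e-13  f'(a)=-2.848e-01  a ← 128.573215 − (+9.379e-13/-2.848e-01) = 128.573215
converged: |Δa| < 1e-12 after 4 iterations
sag = a·(cosh(S/(2a)) − 1) = 128.573215·(cosh(0.739610) − 1) = 36.798801
T_max/T_min = cosh(S/(2a)) = 1.286209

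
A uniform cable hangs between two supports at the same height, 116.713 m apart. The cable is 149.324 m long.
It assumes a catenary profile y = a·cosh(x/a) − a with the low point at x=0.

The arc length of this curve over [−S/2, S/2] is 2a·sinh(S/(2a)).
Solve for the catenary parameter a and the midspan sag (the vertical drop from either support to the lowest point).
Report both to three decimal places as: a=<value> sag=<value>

seed: a₀ = √(S³/(24(L−S))) = √(116.713³/(24·32.611)) = 45.070375
iter 1: u=1.294786  f(a)=+2.845e+00  f'(a)=-1.705e+00  a ← 45.070375 − (+2.845e+00/-1.705e+00) = 46.739440
iter 2: u=1.248549  f(a)=+1.657e-01  f'(a)=-1.511e+00  a ← 46.739440 − (+1.657e-01/-1.511e+00) = 46.849064
iter 3: u=1.245628  f(a)=+6.387e-04  f'(a)=-1.500e+00  a ← 46.849064 − (+6.387e-04/-1.500e+00) = 46.849490
iter 4: u=1.245617  f(a)=+9.573e-09  f'(a)=-1.500e+00  a ← 46.849490 − (+9.573e-09/-1.500e+00) = 46.849490
iter 5: u=1.245617  f(a)=-2.842e-14  f'(a)=-1.500e+00  a ← 46.849490 − (-2.842e-14/-1.500e+00) = 46.849490
converged: |Δa| < 1e-12 after 5 iterations
sag = a·(cosh(S/(2a)) − 1) = 46.849490·(cosh(1.245617) − 1) = 41.294080
T_max/T_min = cosh(S/(2a)) = 1.881420

a=46.849 sag=41.294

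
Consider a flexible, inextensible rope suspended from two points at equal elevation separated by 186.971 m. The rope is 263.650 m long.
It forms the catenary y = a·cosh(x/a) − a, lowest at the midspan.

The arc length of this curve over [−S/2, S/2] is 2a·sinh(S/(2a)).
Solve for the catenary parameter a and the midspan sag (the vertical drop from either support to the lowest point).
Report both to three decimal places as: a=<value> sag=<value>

seed: a₀ = √(S³/(24(L−S))) = √(186.971³/(24·76.679)) = 59.596058
iter 1: u=1.568652  f(a)=+1.001e+01  f'(a)=-3.265e+00  a ← 59.596058 − (+1.001e+01/-3.265e+00) = 62.660958
iter 2: u=1.491926  f(a)=+8.237e-01  f'(a)=-2.747e+00  a ← 62.660958 − (+8.237e-01/-2.747e+00) = 62.960766
iter 3: u=1.484822  f(a)=+6.689e-03  f'(a)=-2.703e+00  a ← 62.960766 − (+6.689e-03/-2.703e+00) = 62.963241
iter 4: u=1.484763  f(a)=+4.489e-07  f'(a)=-2.703e+00  a ← 62.963241 − (+4.489e-07/-2.703e+00) = 62.963241
iter 5: u=1.484763  f(a)=+5.684e-14  f'(a)=-2.703e+00  a ← 62.963241 − (+5.684e-14/-2.703e+00) = 62.963241
converged: |Δa| < 1e-12 after 5 iterations
sag = a·(cosh(S/(2a)) − 1) = 62.963241·(cosh(1.484763) − 1) = 83.126459
T_max/T_min = cosh(S/(2a)) = 2.320238

a=62.963 sag=83.126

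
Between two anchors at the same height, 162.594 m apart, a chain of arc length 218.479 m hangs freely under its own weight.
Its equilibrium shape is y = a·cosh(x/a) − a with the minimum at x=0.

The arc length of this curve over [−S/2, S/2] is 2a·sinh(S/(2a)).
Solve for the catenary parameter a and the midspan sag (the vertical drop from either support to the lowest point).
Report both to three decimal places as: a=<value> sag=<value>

seed: a₀ = √(S³/(24(L−S))) = √(162.594³/(24·55.885)) = 56.611352
iter 1: u=1.436055  f(a)=+6.054e+00  f'(a)=-2.413e+00  a ← 56.611352 − (+6.054e+00/-2.413e+00) = 59.120473
iter 2: u=1.375107  f(a)=+4.257e-01  f'(a)=-2.084e+00  a ← 59.120473 − (+4.257e-01/-2.084e+00) = 59.324739
iter 3: u=1.370373  f(a)=+2.458e-03  f'(a)=-2.060e+00  a ← 59.324739 − (+2.458e-03/-2.060e+00) = 59.325932
iter 4: u=1.370345  f(a)=+8.295e-08  f'(a)=-2.060e+00  a ← 59.325932 − (+8.295e-08/-2.060e+00) = 59.325932
iter 5: u=1.370345  f(a)=+0.000e+00  f'(a)=-2.060e+00  a ← 59.325932 − (+0.000e+00/-2.060e+00) = 59.325932
converged: |Δa| < 1e-12 after 5 iterations
sag = a·(cosh(S/(2a)) − 1) = 59.325932·(cosh(1.370345) − 1) = 64.983499
T_max/T_min = cosh(S/(2a)) = 2.095364

a=59.326 sag=64.983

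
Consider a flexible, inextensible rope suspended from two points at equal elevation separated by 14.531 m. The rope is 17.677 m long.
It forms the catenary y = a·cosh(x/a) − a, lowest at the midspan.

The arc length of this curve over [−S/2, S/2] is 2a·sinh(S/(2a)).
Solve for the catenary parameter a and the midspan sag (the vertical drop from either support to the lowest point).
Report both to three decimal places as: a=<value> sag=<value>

seed: a₀ = √(S³/(24(L−S))) = √(14.531³/(24·3.146)) = 6.374678
iter 1: u=1.139744  f(a)=+2.108e-01  f'(a)=-1.121e+00  a ← 6.374678 − (+2.108e-01/-1.121e+00) = 6.562641
iter 2: u=1.107100  f(a)=+9.682e-03  f'(a)=-1.020e+00  a ← 6.562641 − (+9.682e-03/-1.020e+00) = 6.572129
iter 3: u=1.105502  f(a)=+2.261e-05  f'(a)=-1.016e+00  a ← 6.572129 − (+2.261e-05/-1.016e+00) = 6.572151
iter 4: u=1.105498  f(a)=+1.239e-10  f'(a)=-1.016e+00  a ← 6.572151 − (+1.239e-10/-1.016e+00) = 6.572151
iter 5: u=1.105498  f(a)=-3.553e-15  f'(a)=-1.016e+00  a ← 6.572151 − (-3.553e-15/-1.016e+00) = 6.572151
converged: |Δa| < 1e-12 after 5 iterations
sag = a·(cosh(S/(2a)) − 1) = 6.572151·(cosh(1.105498) − 1) = 4.442033
T_max/T_min = cosh(S/(2a)) = 1.675887

a=6.572 sag=4.442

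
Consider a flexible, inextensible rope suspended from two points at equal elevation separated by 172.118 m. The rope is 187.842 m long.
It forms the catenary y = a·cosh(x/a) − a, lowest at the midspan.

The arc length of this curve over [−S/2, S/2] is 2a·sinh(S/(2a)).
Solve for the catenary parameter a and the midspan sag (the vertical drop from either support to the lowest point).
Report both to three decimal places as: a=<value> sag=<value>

a=117.799 sag=32.859

seed: a₀ = √(S³/(24(L−S))) = √(172.118³/(24·15.724)) = 116.239116
iter 1: u=0.740362  f(a)=+4.366e-01  f'(a)=-2.857e-01  a ← 116.239116 − (+4.366e-01/-2.857e-01) = 117.767500
iter 2: u=0.730753  f(a)=+8.761e-03  f'(a)=-2.743e-01  a ← 117.767500 − (+8.761e-03/-2.743e-01) = 117.799437
iter 3: u=0.730555  f(a)=+3.687e-06  f'(a)=-2.741e-01  a ← 117.799437 − (+3.687e-06/-2.741e-01) = 117.799451
iter 4: u=0.730555  f(a)=+6.253e-13  f'(a)=-2.741e-01  a ← 117.799451 − (+6.253e-13/-2.741e-01) = 117.799451
converged: |Δa| < 1e-12 after 4 iterations
sag = a·(cosh(S/(2a)) − 1) = 117.799451·(cosh(0.730555) − 1) = 32.858655
T_max/T_min = cosh(S/(2a)) = 1.278937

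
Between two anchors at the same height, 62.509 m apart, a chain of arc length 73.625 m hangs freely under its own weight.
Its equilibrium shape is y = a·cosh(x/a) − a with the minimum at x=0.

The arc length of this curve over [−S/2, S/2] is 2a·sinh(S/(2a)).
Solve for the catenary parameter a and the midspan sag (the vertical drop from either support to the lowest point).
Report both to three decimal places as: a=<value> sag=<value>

a=31.034 sag=17.115

seed: a₀ = √(S³/(24(L−S))) = √(62.509³/(24·11.116)) = 30.257562
iter 1: u=1.032948  f(a)=+6.083e-01  f'(a)=-8.162e-01  a ← 30.257562 − (+6.083e-01/-8.162e-01) = 31.002867
iter 2: u=1.008116  f(a)=+2.320e-02  f'(a)=-7.550e-01  a ← 31.002867 − (+2.320e-02/-7.550e-01) = 31.033597
iter 3: u=1.007118  f(a)=+3.672e-05  f'(a)=-7.526e-01  a ← 31.033597 − (+3.672e-05/-7.526e-01) = 31.033645
iter 4: u=1.007117  f(a)=+9.227e-11  f'(a)=-7.526e-01  a ← 31.033645 − (+9.227e-11/-7.526e-01) = 31.033645
iter 5: u=1.007117  f(a)=+1.421e-14  f'(a)=-7.526e-01  a ← 31.033645 − (+1.421e-14/-7.526e-01) = 31.033645
converged: |Δa| < 1e-12 after 5 iterations
sag = a·(cosh(S/(2a)) − 1) = 31.033645·(cosh(1.007117) − 1) = 17.114535
T_max/T_min = cosh(S/(2a)) = 1.551483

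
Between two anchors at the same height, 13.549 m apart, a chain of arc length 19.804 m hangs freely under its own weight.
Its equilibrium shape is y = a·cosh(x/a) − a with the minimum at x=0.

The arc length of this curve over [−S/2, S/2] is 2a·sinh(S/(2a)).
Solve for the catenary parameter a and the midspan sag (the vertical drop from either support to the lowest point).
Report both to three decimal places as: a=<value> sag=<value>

seed: a₀ = √(S³/(24(L−S))) = √(13.549³/(24·6.255)) = 4.070442
iter 1: u=1.664316  f(a)=+9.257e-01  f'(a)=-4.013e+00  a ← 4.070442 − (+9.257e-01/-4.013e+00) = 4.301094
iter 2: u=1.575064  f(a)=+8.451e-02  f'(a)=-3.311e+00  a ← 4.301094 − (+8.451e-02/-3.311e+00) = 4.326617
iter 3: u=1.565773  f(a)=+8.607e-04  f'(a)=-3.244e+00  a ← 4.326617 − (+8.607e-04/-3.244e+00) = 4.326882
iter 4: u=1.565677  f(a)=+9.127e-08  f'(a)=-3.243e+00  a ← 4.326882 − (+9.127e-08/-3.243e+00) = 4.326882
iter 5: u=1.565677  f(a)=+0.000e+00  f'(a)=-3.243e+00  a ← 4.326882 − (+0.000e+00/-3.243e+00) = 4.326882
converged: |Δa| < 1e-12 after 5 iterations
sag = a·(cosh(S/(2a)) − 1) = 4.326882·(cosh(1.565677) − 1) = 6.479205
T_max/T_min = cosh(S/(2a)) = 2.497430

a=4.327 sag=6.479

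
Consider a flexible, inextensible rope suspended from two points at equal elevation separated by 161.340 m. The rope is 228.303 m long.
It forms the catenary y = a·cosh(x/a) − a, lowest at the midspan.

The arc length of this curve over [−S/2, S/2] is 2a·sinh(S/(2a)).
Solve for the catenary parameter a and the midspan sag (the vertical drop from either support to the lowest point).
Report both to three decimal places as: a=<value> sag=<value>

a=54.040 sag=72.257

seed: a₀ = √(S³/(24(L−S))) = √(161.340³/(24·66.963)) = 51.119901
iter 1: u=1.578055  f(a)=+8.850e+00  f'(a)=-3.333e+00  a ← 51.119901 − (+8.850e+00/-3.333e+00) = 53.775028
iter 2: u=1.500139  f(a)=+7.362e-01  f'(a)=-2.800e+00  a ← 53.775028 − (+7.362e-01/-2.800e+00) = 54.038004
iter 3: u=1.492838  f(a)=+6.117e-03  f'(a)=-2.753e+00  a ← 54.038004 − (+6.117e-03/-2.753e+00) = 54.040225
iter 4: u=1.492777  f(a)=+4.300e-07  f'(a)=-2.753e+00  a ← 54.040225 − (+4.300e-07/-2.753e+00) = 54.040226
iter 5: u=1.492777  f(a)=-2.842e-14  f'(a)=-2.753e+00  a ← 54.040226 − (-2.842e-14/-2.753e+00) = 54.040226
converged: |Δa| < 1e-12 after 5 iterations
sag = a·(cosh(S/(2a)) − 1) = 54.040226·(cosh(1.492777) − 1) = 72.256690
T_max/T_min = cosh(S/(2a)) = 2.337091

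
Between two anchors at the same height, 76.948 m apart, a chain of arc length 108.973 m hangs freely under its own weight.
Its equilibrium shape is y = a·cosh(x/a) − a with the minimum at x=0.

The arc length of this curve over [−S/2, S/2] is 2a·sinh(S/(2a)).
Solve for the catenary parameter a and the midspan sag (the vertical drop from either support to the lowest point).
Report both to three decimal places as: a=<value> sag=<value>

seed: a₀ = √(S³/(24(L−S))) = √(76.948³/(24·32.025)) = 24.347020
iter 1: u=1.580234  f(a)=+4.245e+00  f'(a)=-3.349e+00  a ← 24.347020 − (+4.245e+00/-3.349e+00) = 25.614474
iter 2: u=1.502041  f(a)=+3.540e-01  f'(a)=-2.812e+00  a ← 25.614474 − (+3.540e-01/-2.812e+00) = 25.740369
iter 3: u=1.494695  f(a)=+2.957e-03  f'(a)=-2.765e+00  a ← 25.740369 − (+2.957e-03/-2.765e+00) = 25.741439
iter 4: u=1.494633  f(a)=+2.101e-07  f'(a)=-2.765e+00  a ← 25.741439 − (+2.101e-07/-2.765e+00) = 25.741439
iter 5: u=1.494633  f(a)=-1.421e-14  f'(a)=-2.765e+00  a ← 25.741439 − (-1.421e-14/-2.765e+00) = 25.741439
converged: |Δa| < 1e-12 after 5 iterations
sag = a·(cosh(S/(2a)) − 1) = 25.741439·(cosh(1.494633) − 1) = 34.519663
T_max/T_min = cosh(S/(2a)) = 2.341015

a=25.741 sag=34.520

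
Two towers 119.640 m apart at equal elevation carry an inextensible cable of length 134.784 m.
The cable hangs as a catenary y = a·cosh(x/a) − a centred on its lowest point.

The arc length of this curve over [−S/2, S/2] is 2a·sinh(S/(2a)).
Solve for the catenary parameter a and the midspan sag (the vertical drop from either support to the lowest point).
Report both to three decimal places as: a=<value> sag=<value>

seed: a₀ = √(S³/(24(L−S))) = √(119.640³/(24·15.144)) = 68.641803
iter 1: u=0.871481  f(a)=+5.856e-01  f'(a)=-4.757e-01  a ← 68.641803 − (+5.856e-01/-4.757e-01) = 69.872853
iter 2: u=0.856126  f(a)=+1.612e-02  f'(a)=-4.498e-01  a ← 69.872853 − (+1.612e-02/-4.498e-01) = 69.908701
iter 3: u=0.855687  f(a)=+1.299e-05  f'(a)=-4.491e-01  a ← 69.908701 − (+1.299e-05/-4.491e-01) = 69.908730
iter 4: u=0.855687  f(a)=+8.498e-12  f'(a)=-4.491e-01  a ← 69.908730 − (+8.498e-12/-4.491e-01) = 69.908730
converged: |Δa| < 1e-12 after 4 iterations
sag = a·(cosh(S/(2a)) − 1) = 69.908730·(cosh(0.855687) − 1) = 27.193856
T_max/T_min = cosh(S/(2a)) = 1.388991

a=69.909 sag=27.194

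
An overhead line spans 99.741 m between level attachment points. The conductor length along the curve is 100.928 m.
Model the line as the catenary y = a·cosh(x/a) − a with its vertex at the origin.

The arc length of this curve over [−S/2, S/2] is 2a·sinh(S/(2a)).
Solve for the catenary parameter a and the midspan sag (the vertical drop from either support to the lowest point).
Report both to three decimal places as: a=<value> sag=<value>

a=186.961 sag=6.691

seed: a₀ = √(S³/(24(L−S))) = √(99.741³/(24·1.187)) = 186.629201
iter 1: u=0.267217  f(a)=+4.245e-03  f'(a)=-1.281e-02  a ← 186.629201 − (+4.245e-03/-1.281e-02) = 186.960552
iter 2: u=0.266743  f(a)=+1.133e-05  f'(a)=-1.274e-02  a ← 186.960552 − (+1.133e-05/-1.274e-02) = 186.961441
iter 3: u=0.266742  f(a)=+8.124e-11  f'(a)=-1.274e-02  a ← 186.961441 − (+8.124e-11/-1.274e-02) = 186.961441
iter 4: u=0.266742  f(a)=+0.000e+00  f'(a)=-1.274e-02  a ← 186.961441 − (+0.000e+00/-1.274e-02) = 186.961441
converged: |Δa| < 1e-12 after 4 iterations
sag = a·(cosh(S/(2a)) − 1) = 186.961441·(cosh(0.266742) − 1) = 6.690814
T_max/T_min = cosh(S/(2a)) = 1.035787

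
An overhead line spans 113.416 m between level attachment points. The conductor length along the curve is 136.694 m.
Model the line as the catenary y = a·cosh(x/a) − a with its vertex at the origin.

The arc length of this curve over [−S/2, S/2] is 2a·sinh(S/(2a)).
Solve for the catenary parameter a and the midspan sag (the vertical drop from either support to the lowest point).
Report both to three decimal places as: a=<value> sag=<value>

a=52.606 sag=33.642

seed: a₀ = √(S³/(24(L−S))) = √(113.416³/(24·23.278)) = 51.101428
iter 1: u=1.109715  f(a)=+1.476e+00  f'(a)=-1.028e+00  a ← 51.101428 − (+1.476e+00/-1.028e+00) = 52.536872
iter 2: u=1.079394  f(a)=+6.448e-02  f'(a)=-9.402e-01  a ← 52.536872 − (+6.448e-02/-9.402e-01) = 52.605451
iter 3: u=1.077987  f(a)=+1.355e-04  f'(a)=-9.363e-01  a ← 52.605451 − (+1.355e-04/-9.363e-01) = 52.605595
iter 4: u=1.077984  f(a)=+6.010e-10  f'(a)=-9.363e-01  a ← 52.605595 − (+6.010e-10/-9.363e-01) = 52.605595
iter 5: u=1.077984  f(a)=-2.842e-14  f'(a)=-9.363e-01  a ← 52.605595 − (-2.842e-14/-9.363e-01) = 52.605595
converged: |Δa| < 1e-12 after 5 iterations
sag = a·(cosh(S/(2a)) − 1) = 52.605595·(cosh(1.077984) − 1) = 33.642078
T_max/T_min = cosh(S/(2a)) = 1.639515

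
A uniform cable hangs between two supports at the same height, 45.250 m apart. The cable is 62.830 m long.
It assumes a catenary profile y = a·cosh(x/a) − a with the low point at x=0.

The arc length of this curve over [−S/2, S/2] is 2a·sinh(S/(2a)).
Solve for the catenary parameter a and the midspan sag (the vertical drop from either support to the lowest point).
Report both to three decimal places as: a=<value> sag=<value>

a=15.615 sag=19.467

seed: a₀ = √(S³/(24(L−S))) = √(45.250³/(24·17.580)) = 14.818793
iter 1: u=1.526778  f(a)=+2.166e+00  f'(a)=-2.974e+00  a ← 14.818793 − (+2.166e+00/-2.974e+00) = 15.547306
iter 2: u=1.455236  f(a)=+1.700e-01  f'(a)=-2.524e+00  a ← 15.547306 − (+1.700e-01/-2.524e+00) = 15.614668
iter 3: u=1.448958  f(a)=+1.244e-03  f'(a)=-2.487e+00  a ← 15.614668 − (+1.244e-03/-2.487e+00) = 15.615168
iter 4: u=1.448912  f(a)=+6.767e-08  f'(a)=-2.487e+00  a ← 15.615168 − (+6.767e-08/-2.487e+00) = 15.615168
iter 5: u=1.448912  f(a)=+7.105e-15  f'(a)=-2.487e+00  a ← 15.615168 − (+7.105e-15/-2.487e+00) = 15.615168
converged: |Δa| < 1e-12 after 5 iterations
sag = a·(cosh(S/(2a)) − 1) = 15.615168·(cosh(1.448912) − 1) = 19.466675
T_max/T_min = cosh(S/(2a)) = 2.246652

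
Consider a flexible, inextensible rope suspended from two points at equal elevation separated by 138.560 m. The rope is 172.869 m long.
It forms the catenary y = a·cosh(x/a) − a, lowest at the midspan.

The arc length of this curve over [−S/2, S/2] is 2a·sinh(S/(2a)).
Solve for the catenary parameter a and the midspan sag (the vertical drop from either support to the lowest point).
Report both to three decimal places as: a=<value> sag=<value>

seed: a₀ = √(S³/(24(L−S))) = √(138.560³/(24·34.309)) = 56.839096
iter 1: u=1.218879  f(a)=+2.641e+00  f'(a)=-1.396e+00  a ← 56.839096 − (+2.641e+00/-1.396e+00) = 58.730160
iter 2: u=1.179632  f(a)=+1.375e-01  f'(a)=-1.254e+00  a ← 58.730160 − (+1.375e-01/-1.254e+00) = 58.839783
iter 3: u=1.177435  f(a)=+4.182e-04  f'(a)=-1.247e+00  a ← 58.839783 − (+4.182e-04/-1.247e+00) = 58.840118
iter 4: u=1.177428  f(a)=+3.895e-09  f'(a)=-1.247e+00  a ← 58.840118 − (+3.895e-09/-1.247e+00) = 58.840118
iter 5: u=1.177428  f(a)=+0.000e+00  f'(a)=-1.247e+00  a ← 58.840118 − (+0.000e+00/-1.247e+00) = 58.840118
converged: |Δa| < 1e-12 after 5 iterations
sag = a·(cosh(S/(2a)) − 1) = 58.840118·(cosh(1.177428) − 1) = 45.721262
T_max/T_min = cosh(S/(2a)) = 1.777042

a=58.840 sag=45.721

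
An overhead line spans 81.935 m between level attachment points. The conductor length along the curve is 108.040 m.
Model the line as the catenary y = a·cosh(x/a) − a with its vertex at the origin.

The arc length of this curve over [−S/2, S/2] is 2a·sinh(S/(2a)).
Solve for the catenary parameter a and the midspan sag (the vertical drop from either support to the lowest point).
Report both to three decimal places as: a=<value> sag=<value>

a=30.954 sag=31.306

seed: a₀ = √(S³/(24(L−S))) = √(81.935³/(24·26.105)) = 29.630346
iter 1: u=1.382620  f(a)=+2.612e+00  f'(a)=-2.123e+00  a ← 29.630346 − (+2.612e+00/-2.123e+00) = 30.860753
iter 2: u=1.327495  f(a)=+1.715e-01  f'(a)=-1.852e+00  a ← 30.860753 − (+1.715e-01/-1.852e+00) = 30.953338
iter 3: u=1.323524  f(a)=+8.543e-04  f'(a)=-1.834e+00  a ← 30.953338 − (+8.543e-04/-1.834e+00) = 30.953804
iter 4: u=1.323505  f(a)=+2.143e-08  f'(a)=-1.834e+00  a ← 30.953804 − (+2.143e-08/-1.834e+00) = 30.953804
iter 5: u=1.323505  f(a)=+0.000e+00  f'(a)=-1.834e+00  a ← 30.953804 − (+0.000e+00/-1.834e+00) = 30.953804
converged: |Δa| < 1e-12 after 5 iterations
sag = a·(cosh(S/(2a)) − 1) = 30.953804·(cosh(1.323505) − 1) = 31.306122
T_max/T_min = cosh(S/(2a)) = 2.011382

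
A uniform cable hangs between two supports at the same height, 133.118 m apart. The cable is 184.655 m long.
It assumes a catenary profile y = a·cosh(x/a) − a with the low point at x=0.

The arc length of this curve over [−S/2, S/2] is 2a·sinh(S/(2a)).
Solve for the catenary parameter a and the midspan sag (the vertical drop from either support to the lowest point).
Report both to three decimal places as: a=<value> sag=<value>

a=46.010 sag=57.147

seed: a₀ = √(S³/(24(L−S))) = √(133.118³/(24·51.537)) = 43.670683
iter 1: u=1.524112  f(a)=+6.328e+00  f'(a)=-2.956e+00  a ← 43.670683 − (+6.328e+00/-2.956e+00) = 45.811326
iter 2: u=1.452894  f(a)=+4.950e-01  f'(a)=-2.510e+00  a ← 45.811326 − (+4.950e-01/-2.510e+00) = 46.008540
iter 3: u=1.446666  f(a)=+3.598e-03  f'(a)=-2.474e+00  a ← 46.008540 − (+3.598e-03/-2.474e+00) = 46.009995
iter 4: u=1.446620  f(a)=+1.931e-07  f'(a)=-2.473e+00  a ← 46.009995 − (+1.931e-07/-2.473e+00) = 46.009995
iter 5: u=1.446620  f(a)=+5.684e-14  f'(a)=-2.473e+00  a ← 46.009995 − (+5.684e-14/-2.473e+00) = 46.009995
converged: |Δa| < 1e-12 after 5 iterations
sag = a·(cosh(S/(2a)) − 1) = 46.009995·(cosh(1.446620) − 1) = 57.146619
T_max/T_min = cosh(S/(2a)) = 2.242048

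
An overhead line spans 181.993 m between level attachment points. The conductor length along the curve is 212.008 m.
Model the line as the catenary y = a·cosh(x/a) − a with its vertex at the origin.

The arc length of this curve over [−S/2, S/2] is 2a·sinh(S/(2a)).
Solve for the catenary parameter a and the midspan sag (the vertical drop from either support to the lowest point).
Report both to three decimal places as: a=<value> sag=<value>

a=93.658 sag=47.794

seed: a₀ = √(S³/(24(L−S))) = √(181.993³/(24·30.015)) = 91.476014
iter 1: u=0.994758  f(a)=+1.521e+00  f'(a)=-7.235e-01  a ← 91.476014 − (+1.521e+00/-7.235e-01) = 93.577610
iter 2: u=0.972417  f(a)=+5.398e-02  f'(a)=-6.730e-01  a ← 93.577610 − (+5.398e-02/-6.730e-01) = 93.657819
iter 3: u=0.971585  f(a)=+7.357e-05  f'(a)=-6.711e-01  a ← 93.657819 − (+7.357e-05/-6.711e-01) = 93.657929
iter 4: u=0.971584  f(a)=+1.371e-10  f'(a)=-6.711e-01  a ← 93.657929 − (+1.371e-10/-6.711e-01) = 93.657929
iter 5: u=0.971584  f(a)=+0.000e+00  f'(a)=-6.711e-01  a ← 93.657929 − (+0.000e+00/-6.711e-01) = 93.657929
converged: |Δa| < 1e-12 after 5 iterations
sag = a·(cosh(S/(2a)) − 1) = 93.657929·(cosh(0.971584) − 1) = 47.794026
T_max/T_min = cosh(S/(2a)) = 1.510304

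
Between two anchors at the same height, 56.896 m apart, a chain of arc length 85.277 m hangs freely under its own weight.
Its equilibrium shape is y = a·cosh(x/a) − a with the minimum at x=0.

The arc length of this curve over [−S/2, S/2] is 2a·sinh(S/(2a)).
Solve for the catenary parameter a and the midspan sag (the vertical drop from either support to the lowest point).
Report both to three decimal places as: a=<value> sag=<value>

a=17.556 sag=28.556

seed: a₀ = √(S³/(24(L−S))) = √(56.896³/(24·28.381)) = 16.443836
iter 1: u=1.730010  f(a)=+4.563e+00  f'(a)=-4.602e+00  a ← 16.443836 − (+4.563e+00/-4.602e+00) = 17.435349
iter 2: u=1.631628  f(a)=+4.453e-01  f'(a)=-3.744e+00  a ← 17.435349 − (+4.453e-01/-3.744e+00) = 17.554284
iter 3: u=1.620573  f(a)=+5.253e-03  f'(a)=-3.656e+00  a ← 17.554284 − (+5.253e-03/-3.656e+00) = 17.555720
iter 4: u=1.620440  f(a)=+7.501e-07  f'(a)=-3.655e+00  a ← 17.555720 − (+7.501e-07/-3.655e+00) = 17.555721
iter 5: u=1.620440  f(a)=+0.000e+00  f'(a)=-3.655e+00  a ← 17.555721 − (+0.000e+00/-3.655e+00) = 17.555721
converged: |Δa| < 1e-12 after 5 iterations
sag = a·(cosh(S/(2a)) − 1) = 17.555721·(cosh(1.620440) − 1) = 28.555504
T_max/T_min = cosh(S/(2a)) = 2.626564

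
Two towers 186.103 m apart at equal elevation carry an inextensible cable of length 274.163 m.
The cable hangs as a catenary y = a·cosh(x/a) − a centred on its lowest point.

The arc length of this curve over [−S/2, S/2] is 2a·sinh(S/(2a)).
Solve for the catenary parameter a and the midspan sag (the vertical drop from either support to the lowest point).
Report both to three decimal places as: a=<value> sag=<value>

seed: a₀ = √(S³/(24(L−S))) = √(186.103³/(24·88.060)) = 55.224921
iter 1: u=1.684955  f(a)=+1.338e+01  f'(a)=-4.191e+00  a ← 55.224921 − (+1.338e+01/-4.191e+00) = 58.417119
iter 2: u=1.592881  f(a)=+1.248e+00  f'(a)=-3.443e+00  a ← 58.417119 − (+1.248e+00/-3.443e+00) = 58.779540
iter 3: u=1.583059  f(a)=+1.332e-02  f'(a)=-3.370e+00  a ← 58.779540 − (+1.332e-02/-3.370e+00) = 58.783492
iter 4: u=1.582953  f(a)=+1.553e-06  f'(a)=-3.369e+00  a ← 58.783492 − (+1.553e-06/-3.369e+00) = 58.783493
iter 5: u=1.582953  f(a)=+5.684e-14  f'(a)=-3.369e+00  a ← 58.783493 − (+5.684e-14/-3.369e+00) = 58.783493
converged: |Δa| < 1e-12 after 5 iterations
sag = a·(cosh(S/(2a)) − 1) = 58.783493·(cosh(1.582953) − 1) = 90.370242
T_max/T_min = cosh(S/(2a)) = 2.537340

a=58.783 sag=90.370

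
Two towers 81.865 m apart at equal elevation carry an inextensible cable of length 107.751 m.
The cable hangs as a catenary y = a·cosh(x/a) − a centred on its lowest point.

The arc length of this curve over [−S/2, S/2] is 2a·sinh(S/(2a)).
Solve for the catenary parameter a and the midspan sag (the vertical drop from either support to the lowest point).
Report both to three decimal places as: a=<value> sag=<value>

seed: a₀ = √(S³/(24(L−S))) = √(81.865³/(24·25.886)) = 29.717297
iter 1: u=1.377396  f(a)=+2.569e+00  f'(a)=-2.096e+00  a ← 29.717297 − (+2.569e+00/-2.096e+00) = 30.943263
iter 2: u=1.322824  f(a)=+1.676e-01  f'(a)=-1.831e+00  a ← 30.943263 − (+1.676e-01/-1.831e+00) = 31.034792
iter 3: u=1.318923  f(a)=+8.225e-04  f'(a)=-1.813e+00  a ← 31.034792 − (+8.225e-04/-1.813e+00) = 31.035246
iter 4: u=1.318904  f(a)=+2.003e-08  f'(a)=-1.813e+00  a ← 31.035246 − (+2.003e-08/-1.813e+00) = 31.035246
iter 5: u=1.318904  f(a)=-2.842e-14  f'(a)=-1.813e+00  a ← 31.035246 − (-2.842e-14/-1.813e+00) = 31.035246
converged: |Δa| < 1e-12 after 5 iterations
sag = a·(cosh(S/(2a)) − 1) = 31.035246·(cosh(1.318904) − 1) = 31.139958
T_max/T_min = cosh(S/(2a)) = 2.003374

a=31.035 sag=31.140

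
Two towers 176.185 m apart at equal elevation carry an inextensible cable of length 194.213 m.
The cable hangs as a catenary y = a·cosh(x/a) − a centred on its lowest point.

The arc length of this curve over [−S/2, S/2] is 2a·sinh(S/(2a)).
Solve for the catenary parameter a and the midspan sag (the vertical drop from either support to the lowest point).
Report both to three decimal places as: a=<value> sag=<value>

seed: a₀ = √(S³/(24(L−S))) = √(176.185³/(24·18.028)) = 112.427875
iter 1: u=0.783547  f(a)=+5.616e-01  f'(a)=-3.408e-01  a ← 112.427875 − (+5.616e-01/-3.408e-01) = 114.075530
iter 2: u=0.772230  f(a)=+1.258e-02  f'(a)=-3.257e-01  a ← 114.075530 − (+1.258e-02/-3.257e-01) = 114.114163
iter 3: u=0.771968  f(a)=+6.639e-06  f'(a)=-3.254e-01  a ← 114.114163 − (+6.639e-06/-3.254e-01) = 114.114184
iter 4: u=0.771968  f(a)=+1.876e-12  f'(a)=-3.254e-01  a ← 114.114184 − (+1.876e-12/-3.254e-01) = 114.114184
converged: |Δa| < 1e-12 after 4 iterations
sag = a·(cosh(S/(2a)) − 1) = 114.114184·(cosh(0.771968) − 1) = 35.724794
T_max/T_min = cosh(S/(2a)) = 1.313062

a=114.114 sag=35.725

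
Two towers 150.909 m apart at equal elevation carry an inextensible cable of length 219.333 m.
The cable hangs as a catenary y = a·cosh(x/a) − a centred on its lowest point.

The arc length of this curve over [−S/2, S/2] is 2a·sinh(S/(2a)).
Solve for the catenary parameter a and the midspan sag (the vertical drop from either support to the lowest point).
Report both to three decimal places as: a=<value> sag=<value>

seed: a₀ = √(S³/(24(L−S))) = √(150.909³/(24·68.424)) = 45.747026
iter 1: u=1.649386  f(a)=+9.934e+00  f'(a)=-3.888e+00  a ← 45.747026 − (+9.934e+00/-3.888e+00) = 48.301681
iter 2: u=1.562151  f(a)=+8.928e-01  f'(a)=-3.218e+00  a ← 48.301681 − (+8.928e-01/-3.218e+00) = 48.579109
iter 3: u=1.553229  f(a)=+8.785e-03  f'(a)=-3.155e+00  a ← 48.579109 − (+8.785e-03/-3.155e+00) = 48.581893
iter 4: u=1.553140  f(a)=+8.692e-07  f'(a)=-3.155e+00  a ← 48.581893 − (+8.692e-07/-3.155e+00) = 48.581894
iter 5: u=1.553140  f(a)=-8.527e-14  f'(a)=-3.155e+00  a ← 48.581894 − (-8.527e-14/-3.155e+00) = 48.581894
converged: |Δa| < 1e-12 after 5 iterations
sag = a·(cosh(S/(2a)) − 1) = 48.581894·(cosh(1.553140) − 1) = 71.363684
T_max/T_min = cosh(S/(2a)) = 2.468936

a=48.582 sag=71.364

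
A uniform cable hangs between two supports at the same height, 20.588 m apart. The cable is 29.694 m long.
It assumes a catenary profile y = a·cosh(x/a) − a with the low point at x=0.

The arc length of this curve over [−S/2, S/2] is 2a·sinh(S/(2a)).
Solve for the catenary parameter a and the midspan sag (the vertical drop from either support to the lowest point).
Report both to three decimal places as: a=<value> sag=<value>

a=6.702 sag=9.588

seed: a₀ = √(S³/(24(L−S))) = √(20.588³/(24·9.106)) = 6.319050
iter 1: u=1.629042  f(a)=+1.287e+00  f'(a)=-3.723e+00  a ← 6.319050 − (+1.287e+00/-3.723e+00) = 6.664864
iter 2: u=1.544518  f(a)=+1.132e-01  f'(a)=-3.094e+00  a ← 6.664864 − (+1.132e-01/-3.094e+00) = 6.701460
iter 3: u=1.536083  f(a)=+1.063e-03  f'(a)=-3.037e+00  a ← 6.701460 − (+1.063e-03/-3.037e+00) = 6.701810
iter 4: u=1.536003  f(a)=+9.554e-08  f'(a)=-3.036e+00  a ← 6.701810 − (+9.554e-08/-3.036e+00) = 6.701810
iter 5: u=1.536003  f(a)=+3.553e-15  f'(a)=-3.036e+00  a ← 6.701810 − (+3.553e-15/-3.036e+00) = 6.701810
converged: |Δa| < 1e-12 after 5 iterations
sag = a·(cosh(S/(2a)) − 1) = 6.701810·(cosh(1.536003) − 1) = 9.587686
T_max/T_min = cosh(S/(2a)) = 2.430611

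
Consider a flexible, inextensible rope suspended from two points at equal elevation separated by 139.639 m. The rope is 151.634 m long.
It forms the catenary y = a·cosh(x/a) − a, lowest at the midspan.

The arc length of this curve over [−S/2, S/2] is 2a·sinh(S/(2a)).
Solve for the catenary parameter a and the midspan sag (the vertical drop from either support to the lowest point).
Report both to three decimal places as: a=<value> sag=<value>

a=98.482 sag=25.804

seed: a₀ = √(S³/(24(L−S))) = √(139.639³/(24·11.995)) = 97.253300
iter 1: u=0.717914  f(a)=+3.129e-01  f'(a)=-2.596e-01  a ← 97.253300 − (+3.129e-01/-2.596e-01) = 98.458621
iter 2: u=0.709125  f(a)=+5.913e-03  f'(a)=-2.499e-01  a ← 98.458621 − (+5.913e-03/-2.499e-01) = 98.482282
iter 3: u=0.708955  f(a)=+2.201e-06  f'(a)=-2.497e-01  a ← 98.482282 − (+2.201e-06/-2.497e-01) = 98.482291
iter 4: u=0.708955  f(a)=+2.842e-13  f'(a)=-2.497e-01  a ← 98.482291 − (+2.842e-13/-2.497e-01) = 98.482291
converged: |Δa| < 1e-12 after 4 iterations
sag = a·(cosh(S/(2a)) − 1) = 98.482291·(cosh(0.708955) − 1) = 25.803586
T_max/T_min = cosh(S/(2a)) = 1.262012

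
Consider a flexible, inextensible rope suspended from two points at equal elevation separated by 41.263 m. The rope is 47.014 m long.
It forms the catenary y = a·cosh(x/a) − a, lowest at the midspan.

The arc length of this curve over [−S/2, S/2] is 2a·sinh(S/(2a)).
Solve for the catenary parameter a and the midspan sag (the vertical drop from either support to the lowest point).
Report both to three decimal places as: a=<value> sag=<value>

seed: a₀ = √(S³/(24(L−S))) = √(41.263³/(24·5.751)) = 22.561288
iter 1: u=0.914465  f(a)=+2.453e-01  f'(a)=-5.537e-01  a ← 22.561288 − (+2.453e-01/-5.537e-01) = 23.004289
iter 2: u=0.896854  f(a)=+7.411e-03  f'(a)=-5.207e-01  a ← 23.004289 − (+7.411e-03/-5.207e-01) = 23.018522
iter 3: u=0.896300  f(a)=+7.232e-06  f'(a)=-5.197e-01  a ← 23.018522 − (+7.232e-06/-5.197e-01) = 23.018536
iter 4: u=0.896299  f(a)=+6.906e-12  f'(a)=-5.197e-01  a ← 23.018536 − (+6.906e-12/-5.197e-01) = 23.018536
converged: |Δa| < 1e-12 after 4 iterations
sag = a·(cosh(S/(2a)) − 1) = 23.018536·(cosh(0.896299) − 1) = 9.881799
T_max/T_min = cosh(S/(2a)) = 1.429297

a=23.019 sag=9.882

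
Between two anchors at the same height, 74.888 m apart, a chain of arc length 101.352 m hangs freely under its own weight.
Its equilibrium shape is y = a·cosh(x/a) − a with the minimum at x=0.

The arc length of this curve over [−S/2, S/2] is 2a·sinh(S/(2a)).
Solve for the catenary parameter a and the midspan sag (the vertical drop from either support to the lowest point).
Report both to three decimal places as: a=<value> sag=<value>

a=26.980 sag=30.430

seed: a₀ = √(S³/(24(L−S))) = √(74.888³/(24·26.464)) = 25.714909
iter 1: u=1.456120  f(a)=+2.951e+00  f'(a)=-2.529e+00  a ← 25.714909 − (+2.951e+00/-2.529e+00) = 26.881928
iter 2: u=1.392906  f(a)=+2.128e-01  f'(a)=-2.176e+00  a ← 26.881928 − (+2.128e-01/-2.176e+00) = 26.979713
iter 3: u=1.387858  f(a)=+1.296e-03  f'(a)=-2.150e+00  a ← 26.979713 − (+1.296e-03/-2.150e+00) = 26.980316
iter 4: u=1.387827  f(a)=+4.877e-08  f'(a)=-2.150e+00  a ← 26.980316 − (+4.877e-08/-2.150e+00) = 26.980316
iter 5: u=1.387827  f(a)=-1.421e-14  f'(a)=-2.150e+00  a ← 26.980316 − (-1.421e-14/-2.150e+00) = 26.980316
converged: |Δa| < 1e-12 after 5 iterations
sag = a·(cosh(S/(2a)) − 1) = 26.980316·(cosh(1.387827) − 1) = 30.430436
T_max/T_min = cosh(S/(2a)) = 2.127875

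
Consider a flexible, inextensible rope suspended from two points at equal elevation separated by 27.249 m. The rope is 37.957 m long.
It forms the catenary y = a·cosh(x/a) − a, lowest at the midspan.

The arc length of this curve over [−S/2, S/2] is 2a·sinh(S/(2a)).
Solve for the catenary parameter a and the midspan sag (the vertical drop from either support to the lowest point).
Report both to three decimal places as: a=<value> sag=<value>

seed: a₀ = √(S³/(24(L−S))) = √(27.249³/(24·10.708)) = 8.872909
iter 1: u=1.535517  f(a)=+1.336e+00  f'(a)=-3.033e+00  a ← 8.872909 − (+1.336e+00/-3.033e+00) = 9.313298
iter 2: u=1.462908  f(a)=+1.059e-01  f'(a)=-2.569e+00  a ← 9.313298 − (+1.059e-01/-2.569e+00) = 9.354505
iter 3: u=1.456464  f(a)=+7.919e-04  f'(a)=-2.531e+00  a ← 9.354505 − (+7.919e-04/-2.531e+00) = 9.354818
iter 4: u=1.456415  f(a)=+4.503e-08  f'(a)=-2.531e+00  a ← 9.354818 − (+4.503e-08/-2.531e+00) = 9.354818
iter 5: u=1.456415  f(a)=-7.105e-15  f'(a)=-2.531e+00  a ← 9.354818 − (-7.105e-15/-2.531e+00) = 9.354818
converged: |Δa| < 1e-12 after 5 iterations
sag = a·(cosh(S/(2a)) − 1) = 9.354818·(cosh(1.456415) − 1) = 11.804012
T_max/T_min = cosh(S/(2a)) = 2.261811

a=9.355 sag=11.804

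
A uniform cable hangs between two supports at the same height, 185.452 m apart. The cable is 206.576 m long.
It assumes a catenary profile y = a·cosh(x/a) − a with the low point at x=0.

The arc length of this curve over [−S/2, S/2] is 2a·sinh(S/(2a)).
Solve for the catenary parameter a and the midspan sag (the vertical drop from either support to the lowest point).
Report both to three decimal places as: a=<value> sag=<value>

a=114.032 sag=39.824

seed: a₀ = √(S³/(24(L−S))) = √(185.452³/(24·21.124)) = 112.164024
iter 1: u=0.826700  f(a)=+7.337e-01  f'(a)=-4.030e-01  a ← 112.164024 − (+7.337e-01/-4.030e-01) = 113.984433
iter 2: u=0.813497  f(a)=+1.824e-02  f'(a)=-3.832e-01  a ← 113.984433 − (+1.824e-02/-3.832e-01) = 114.032038
iter 3: u=0.813157  f(a)=+1.192e-05  f'(a)=-3.827e-01  a ← 114.032038 − (+1.192e-05/-3.827e-01) = 114.032069
iter 4: u=0.813157  f(a)=+5.031e-12  f'(a)=-3.827e-01  a ← 114.032069 − (+5.031e-12/-3.827e-01) = 114.032069
converged: |Δa| < 1e-12 after 4 iterations
sag = a·(cosh(S/(2a)) − 1) = 114.032069·(cosh(0.813157) − 1) = 39.824110
T_max/T_min = cosh(S/(2a)) = 1.349236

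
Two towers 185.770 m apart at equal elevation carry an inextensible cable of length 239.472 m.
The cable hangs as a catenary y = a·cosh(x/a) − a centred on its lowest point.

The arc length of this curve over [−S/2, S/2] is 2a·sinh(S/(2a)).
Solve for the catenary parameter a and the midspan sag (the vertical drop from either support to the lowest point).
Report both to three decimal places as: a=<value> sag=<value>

a=73.403 sag=67.042

seed: a₀ = √(S³/(24(L−S))) = √(185.770³/(24·53.702)) = 70.528155
iter 1: u=1.316992  f(a)=+4.854e+00  f'(a)=-1.804e+00  a ← 70.528155 − (+4.854e+00/-1.804e+00) = 73.219155
iter 2: u=1.268589  f(a)=+2.917e-01  f'(a)=-1.593e+00  a ← 73.219155 − (+2.917e-01/-1.593e+00) = 73.402233
iter 3: u=1.265425  f(a)=+1.202e-03  f'(a)=-1.580e+00  a ← 73.402233 − (+1.202e-03/-1.580e+00) = 73.402993
iter 4: u=1.265412  f(a)=+2.059e-08  f'(a)=-1.580e+00  a ← 73.402993 − (+2.059e-08/-1.580e+00) = 73.402993
iter 5: u=1.265412  f(a)=+2.842e-14  f'(a)=-1.580e+00  a ← 73.402993 − (+2.842e-14/-1.580e+00) = 73.402993
converged: |Δa| < 1e-12 after 5 iterations
sag = a·(cosh(S/(2a)) − 1) = 73.402993·(cosh(1.265412) − 1) = 67.041690
T_max/T_min = cosh(S/(2a)) = 1.913337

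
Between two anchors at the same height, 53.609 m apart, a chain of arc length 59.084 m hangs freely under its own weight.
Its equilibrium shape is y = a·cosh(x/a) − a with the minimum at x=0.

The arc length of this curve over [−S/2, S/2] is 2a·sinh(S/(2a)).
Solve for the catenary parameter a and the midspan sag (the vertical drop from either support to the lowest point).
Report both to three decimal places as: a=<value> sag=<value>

seed: a₀ = √(S³/(24(L−S))) = √(53.609³/(24·5.475)) = 34.241981
iter 1: u=0.782796  f(a)=+1.702e-01  f'(a)=-3.398e-01  a ← 34.241981 − (+1.702e-01/-3.398e-01) = 34.742887
iter 2: u=0.771510  f(a)=+3.807e-03  f'(a)=-3.248e-01  a ← 34.742887 − (+3.807e-03/-3.248e-01) = 34.754610
iter 3: u=0.771250  f(a)=+2.001e-06  f'(a)=-3.244e-01  a ← 34.754610 − (+2.001e-06/-3.244e-01) = 34.754616
iter 4: u=0.771250  f(a)=+5.542e-13  f'(a)=-3.244e-01  a ← 34.754616 − (+5.542e-13/-3.244e-01) = 34.754616
converged: |Δa| < 1e-12 after 4 iterations
sag = a·(cosh(S/(2a)) − 1) = 34.754616·(cosh(0.771250) − 1) = 10.859122
T_max/T_min = cosh(S/(2a)) = 1.312451

a=34.755 sag=10.859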